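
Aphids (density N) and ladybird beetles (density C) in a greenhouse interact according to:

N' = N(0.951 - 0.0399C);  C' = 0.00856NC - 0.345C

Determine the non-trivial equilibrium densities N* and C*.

N* ≈ 40.3, C* ≈ 23.8

Set dC/dt = 0 with C > 0: 0.00856N - 0.345 = 0, so N* = 0.345/0.00856 = 40.3.
Set dN/dt = 0 with N > 0: 0.951 - 0.0399C = 0, so C* = 0.951/0.0399 = 23.8.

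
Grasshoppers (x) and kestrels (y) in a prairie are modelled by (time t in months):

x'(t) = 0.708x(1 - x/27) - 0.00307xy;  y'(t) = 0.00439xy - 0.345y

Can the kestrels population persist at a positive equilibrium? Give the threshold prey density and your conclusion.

The predator equation gives dy/dt > 0 only when x > 0.345/0.00439 = 78.6.
Without the predator, x → K = 27. Since 27 < 78.6, the predator cannot invade.

Threshold x = 78.6; K < 78.6, so no, the predator goes extinct.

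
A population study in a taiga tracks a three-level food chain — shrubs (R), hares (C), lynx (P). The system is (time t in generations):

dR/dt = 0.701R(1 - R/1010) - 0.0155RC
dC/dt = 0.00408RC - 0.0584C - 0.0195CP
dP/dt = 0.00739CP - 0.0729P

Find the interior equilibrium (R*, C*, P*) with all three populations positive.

From dP/dt = 0: 0.00739C* = 0.0729, so C* = 9.86.
From dR/dt = 0: 0.701(1 - R*/1010) = 0.0155·9.86, giving R* = 1010·(1 - 0.218) = 790.
From dC/dt = 0: 0.00408·790 - 0.0584 = 0.0195P*, so P* = 3.16/0.0195 = 162.

R* ≈ 790, C* ≈ 9.86, P* ≈ 162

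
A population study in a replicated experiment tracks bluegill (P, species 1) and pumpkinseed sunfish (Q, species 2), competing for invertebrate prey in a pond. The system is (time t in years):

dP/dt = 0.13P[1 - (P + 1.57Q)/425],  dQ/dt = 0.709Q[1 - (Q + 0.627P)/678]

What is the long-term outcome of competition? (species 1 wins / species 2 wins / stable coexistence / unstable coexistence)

species 2 excludes species 1

Compare the nullcline intercepts: K1/α12 = 425/1.57 = 271 < K2 = 678; K2/α21 = 678/0.627 = 1080 > K1 = 425.
Since the inequalities point opposite ways, species 2 can invade but species 1 cannot.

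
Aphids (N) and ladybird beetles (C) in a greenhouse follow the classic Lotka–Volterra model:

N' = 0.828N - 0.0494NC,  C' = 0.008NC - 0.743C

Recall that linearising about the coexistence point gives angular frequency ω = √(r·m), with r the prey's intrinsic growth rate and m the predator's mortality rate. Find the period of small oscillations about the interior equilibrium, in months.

T ≈ 8.01 months

Here r = 0.828 and m = 0.743, so r·m = 0.615.
ω = √0.615 = 0.784 per month, hence T = 2π/ω ≈ 8.01 months.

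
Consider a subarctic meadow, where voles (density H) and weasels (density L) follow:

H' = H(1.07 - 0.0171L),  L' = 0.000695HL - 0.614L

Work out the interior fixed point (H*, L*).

Set dL/dt = 0 with L > 0: 0.000695H - 0.614 = 0, so H* = 0.614/0.000695 = 883.
Set dH/dt = 0 with H > 0: 1.07 - 0.0171L = 0, so L* = 1.07/0.0171 = 62.6.

H* ≈ 883, L* ≈ 62.6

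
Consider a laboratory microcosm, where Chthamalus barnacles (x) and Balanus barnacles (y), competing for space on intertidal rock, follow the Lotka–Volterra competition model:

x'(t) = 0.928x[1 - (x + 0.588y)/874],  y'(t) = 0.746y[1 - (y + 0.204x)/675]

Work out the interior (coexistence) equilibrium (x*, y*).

Setting both brackets to zero gives the nullclines x + 0.588y = 874 and 0.204x + y = 675.
Substituting y = 675 - 0.204x into the first: x(1 - 0.588·0.204) = 874 - 0.588·675.
So x* = 477/0.88 = 542, and then y* = 675 - 0.204·542 = 564.

x* ≈ 542, y* ≈ 564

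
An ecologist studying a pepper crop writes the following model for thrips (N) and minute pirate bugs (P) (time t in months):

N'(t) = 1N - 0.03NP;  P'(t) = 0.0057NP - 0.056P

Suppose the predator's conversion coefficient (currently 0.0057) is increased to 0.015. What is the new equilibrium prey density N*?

At the interior fixed point, setting dP/dt = 0 with P > 0 fixes N* = (predator death rate)/(NP coefficient) — independent of the other coefficients.
With the change, N* = 0.056/0.015 = 3.73; it falls from 9.82.

N* ≈ 3.73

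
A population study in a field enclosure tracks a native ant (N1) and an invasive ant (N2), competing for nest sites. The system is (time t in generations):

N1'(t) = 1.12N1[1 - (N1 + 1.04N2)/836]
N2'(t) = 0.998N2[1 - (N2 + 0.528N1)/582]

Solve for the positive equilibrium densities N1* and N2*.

N1* ≈ 512, N2* ≈ 312

Setting both brackets to zero gives the nullclines N1 + 1.04N2 = 836 and 0.528N1 + N2 = 582.
Substituting N2 = 582 - 0.528N1 into the first: N1(1 - 1.04·0.528) = 836 - 1.04·582.
So N1* = 231/0.451 = 512, and then N2* = 582 - 0.528·512 = 312.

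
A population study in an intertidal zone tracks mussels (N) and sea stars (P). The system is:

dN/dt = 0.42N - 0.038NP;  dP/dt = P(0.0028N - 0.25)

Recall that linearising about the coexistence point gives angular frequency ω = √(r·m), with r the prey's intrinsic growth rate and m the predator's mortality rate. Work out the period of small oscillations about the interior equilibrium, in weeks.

T ≈ 19.4 weeks

Here r = 0.42 and m = 0.25, so r·m = 0.105.
ω = √0.105 = 0.324 per week, hence T = 2π/ω ≈ 19.4 weeks.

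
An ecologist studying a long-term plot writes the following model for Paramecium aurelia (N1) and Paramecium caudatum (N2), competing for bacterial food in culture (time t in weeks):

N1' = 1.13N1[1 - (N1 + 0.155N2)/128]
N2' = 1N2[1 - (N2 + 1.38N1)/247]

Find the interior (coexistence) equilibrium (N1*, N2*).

Setting both brackets to zero gives the nullclines N1 + 0.155N2 = 128 and 1.38N1 + N2 = 247.
Substituting N2 = 247 - 1.38N1 into the first: N1(1 - 0.155·1.38) = 128 - 0.155·247.
So N1* = 89.7/0.786 = 114, and then N2* = 247 - 1.38·114 = 89.5.

N1* ≈ 114, N2* ≈ 89.5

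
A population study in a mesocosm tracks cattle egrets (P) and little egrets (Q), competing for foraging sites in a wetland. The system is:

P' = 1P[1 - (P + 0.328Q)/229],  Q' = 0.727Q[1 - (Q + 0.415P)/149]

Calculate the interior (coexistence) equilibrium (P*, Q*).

P* ≈ 209, Q* ≈ 62.5

Setting both brackets to zero gives the nullclines P + 0.328Q = 229 and 0.415P + Q = 149.
Substituting Q = 149 - 0.415P into the first: P(1 - 0.328·0.415) = 229 - 0.328·149.
So P* = 180/0.864 = 209, and then Q* = 149 - 0.415·209 = 62.5.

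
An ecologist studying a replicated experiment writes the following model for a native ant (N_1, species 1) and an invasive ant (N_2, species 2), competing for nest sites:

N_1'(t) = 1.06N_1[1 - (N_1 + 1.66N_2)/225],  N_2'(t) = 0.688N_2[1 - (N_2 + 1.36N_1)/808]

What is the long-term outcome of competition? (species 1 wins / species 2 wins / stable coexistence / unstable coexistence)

species 2 excludes species 1

Compare the nullcline intercepts: K1/α12 = 225/1.66 = 136 < K2 = 808; K2/α21 = 808/1.36 = 594 > K1 = 225.
Since the inequalities point opposite ways, species 2 can invade but species 1 cannot.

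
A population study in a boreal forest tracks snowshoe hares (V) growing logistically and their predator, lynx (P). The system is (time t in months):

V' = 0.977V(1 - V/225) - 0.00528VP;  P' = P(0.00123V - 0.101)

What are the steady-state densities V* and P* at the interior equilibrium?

From dP/dt = 0 with P > 0: 0.00123V* = 0.101, so V* = 82.1.
Substitute into dV/dt = 0: 0.977(1 - 82.1/225) = 0.00528P*.
The bracket is 0.635, giving P* = 0.62/0.00528 = 118.

V* ≈ 82.1, P* ≈ 118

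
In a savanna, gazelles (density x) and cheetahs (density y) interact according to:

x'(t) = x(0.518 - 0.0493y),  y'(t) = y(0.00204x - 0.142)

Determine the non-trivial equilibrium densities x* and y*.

x* ≈ 69.6, y* ≈ 10.5

Set dy/dt = 0 with y > 0: 0.00204x - 0.142 = 0, so x* = 0.142/0.00204 = 69.6.
Set dx/dt = 0 with x > 0: 0.518 - 0.0493y = 0, so y* = 0.518/0.0493 = 10.5.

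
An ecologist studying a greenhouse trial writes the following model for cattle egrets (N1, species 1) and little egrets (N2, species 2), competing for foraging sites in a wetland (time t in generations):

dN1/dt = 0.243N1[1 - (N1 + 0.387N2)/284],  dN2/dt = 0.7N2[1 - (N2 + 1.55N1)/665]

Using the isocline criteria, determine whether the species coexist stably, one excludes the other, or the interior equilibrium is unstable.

stable coexistence

Compare the nullcline intercepts: K1/α12 = 284/0.387 = 734 > K2 = 665; K2/α21 = 665/1.55 = 429 > K1 = 284.
Since both inequalities hold, each species can invade when rare, so the interior equilibrium is stable.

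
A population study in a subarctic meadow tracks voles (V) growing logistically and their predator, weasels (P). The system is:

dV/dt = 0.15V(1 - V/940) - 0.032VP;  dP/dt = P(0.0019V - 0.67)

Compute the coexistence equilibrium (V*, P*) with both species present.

From dP/dt = 0 with P > 0: 0.0019V* = 0.67, so V* = 353.
Substitute into dV/dt = 0: 0.15(1 - 353/940) = 0.032P*.
The bracket is 0.625, giving P* = 0.0937/0.032 = 2.93.

V* ≈ 353, P* ≈ 2.93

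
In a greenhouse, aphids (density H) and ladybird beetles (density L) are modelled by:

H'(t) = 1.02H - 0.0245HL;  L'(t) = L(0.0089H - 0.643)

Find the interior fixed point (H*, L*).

H* ≈ 72.2, L* ≈ 41.6

Set dL/dt = 0 with L > 0: 0.0089H - 0.643 = 0, so H* = 0.643/0.0089 = 72.2.
Set dH/dt = 0 with H > 0: 1.02 - 0.0245L = 0, so L* = 1.02/0.0245 = 41.6.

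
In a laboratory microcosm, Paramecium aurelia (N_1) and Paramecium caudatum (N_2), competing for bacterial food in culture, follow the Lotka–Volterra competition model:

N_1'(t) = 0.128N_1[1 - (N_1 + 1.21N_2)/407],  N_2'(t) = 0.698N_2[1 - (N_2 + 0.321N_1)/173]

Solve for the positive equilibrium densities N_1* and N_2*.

Setting both brackets to zero gives the nullclines N_1 + 1.21N_2 = 407 and 0.321N_1 + N_2 = 173.
Substituting N_2 = 173 - 0.321N_1 into the first: N_1(1 - 1.21·0.321) = 407 - 1.21·173.
So N_1* = 198/0.612 = 323, and then N_2* = 173 - 0.321·323 = 69.3.

N_1* ≈ 323, N_2* ≈ 69.3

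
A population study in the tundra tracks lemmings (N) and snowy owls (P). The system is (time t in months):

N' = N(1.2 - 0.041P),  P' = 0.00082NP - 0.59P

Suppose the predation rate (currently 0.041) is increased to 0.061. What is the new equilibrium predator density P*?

P* ≈ 19.7

At the interior fixed point, setting dN/dt = 0 with N > 0 fixes P* = (prey growth rate)/(NP coefficient) — independent of the other coefficients.
With the change, P* = 1.2/0.061 = 19.7; it falls from 29.3.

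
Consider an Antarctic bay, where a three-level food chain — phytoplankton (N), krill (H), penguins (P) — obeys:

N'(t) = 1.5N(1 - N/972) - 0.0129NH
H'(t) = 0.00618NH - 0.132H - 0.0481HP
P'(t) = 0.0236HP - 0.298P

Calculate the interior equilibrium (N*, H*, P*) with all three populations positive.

From dP/dt = 0: 0.0236H* = 0.298, so H* = 12.6.
From dN/dt = 0: 1.5(1 - N*/972) = 0.0129·12.6, giving N* = 972·(1 - 0.109) = 866.
From dH/dt = 0: 0.00618·866 - 0.132 = 0.0481P*, so P* = 5.22/0.0481 = 109.

N* ≈ 866, H* ≈ 12.6, P* ≈ 109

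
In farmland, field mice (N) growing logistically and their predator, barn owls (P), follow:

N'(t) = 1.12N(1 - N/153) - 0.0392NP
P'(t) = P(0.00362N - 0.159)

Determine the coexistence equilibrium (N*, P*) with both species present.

N* ≈ 43.9, P* ≈ 20.4

From dP/dt = 0 with P > 0: 0.00362N* = 0.159, so N* = 43.9.
Substitute into dN/dt = 0: 1.12(1 - 43.9/153) = 0.0392P*.
The bracket is 0.713, giving P* = 0.798/0.0392 = 20.4.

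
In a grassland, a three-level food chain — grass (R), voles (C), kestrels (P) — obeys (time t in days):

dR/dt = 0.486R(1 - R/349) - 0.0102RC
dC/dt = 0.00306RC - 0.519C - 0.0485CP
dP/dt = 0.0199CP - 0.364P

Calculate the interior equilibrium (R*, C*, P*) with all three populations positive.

From dP/dt = 0: 0.0199C* = 0.364, so C* = 18.3.
From dR/dt = 0: 0.486(1 - R*/349) = 0.0102·18.3, giving R* = 349·(1 - 0.384) = 215.
From dC/dt = 0: 0.00306·215 - 0.519 = 0.0485P*, so P* = 0.139/0.0485 = 2.87.

R* ≈ 215, C* ≈ 18.3, P* ≈ 2.87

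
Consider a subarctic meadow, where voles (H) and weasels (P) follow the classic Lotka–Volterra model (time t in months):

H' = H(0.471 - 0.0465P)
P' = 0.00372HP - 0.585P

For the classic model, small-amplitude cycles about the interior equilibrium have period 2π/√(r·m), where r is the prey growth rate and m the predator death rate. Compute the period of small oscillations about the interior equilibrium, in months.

T ≈ 12 months

Here r = 0.471 and m = 0.585, so r·m = 0.276.
ω = √0.276 = 0.525 per month, hence T = 2π/ω ≈ 12 months.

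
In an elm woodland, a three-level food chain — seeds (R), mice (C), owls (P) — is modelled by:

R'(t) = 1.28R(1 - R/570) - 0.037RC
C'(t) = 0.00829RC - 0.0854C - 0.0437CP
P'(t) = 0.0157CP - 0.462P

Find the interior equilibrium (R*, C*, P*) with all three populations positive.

From dP/dt = 0: 0.0157C* = 0.462, so C* = 29.4.
From dR/dt = 0: 1.28(1 - R*/570) = 0.037·29.4, giving R* = 570·(1 - 0.851) = 85.1.
From dC/dt = 0: 0.00829·85.1 - 0.0854 = 0.0437P*, so P* = 0.62/0.0437 = 14.2.

R* ≈ 85.1, C* ≈ 29.4, P* ≈ 14.2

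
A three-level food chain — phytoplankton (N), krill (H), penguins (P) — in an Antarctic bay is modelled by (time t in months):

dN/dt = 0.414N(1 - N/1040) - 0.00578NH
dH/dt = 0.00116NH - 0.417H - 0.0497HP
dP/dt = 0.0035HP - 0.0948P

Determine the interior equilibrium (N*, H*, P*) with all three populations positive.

N* ≈ 647, H* ≈ 27.1, P* ≈ 6.7

From dP/dt = 0: 0.0035H* = 0.0948, so H* = 27.1.
From dN/dt = 0: 0.414(1 - N*/1040) = 0.00578·27.1, giving N* = 1040·(1 - 0.378) = 647.
From dH/dt = 0: 0.00116·647 - 0.417 = 0.0497P*, so P* = 0.333/0.0497 = 6.7.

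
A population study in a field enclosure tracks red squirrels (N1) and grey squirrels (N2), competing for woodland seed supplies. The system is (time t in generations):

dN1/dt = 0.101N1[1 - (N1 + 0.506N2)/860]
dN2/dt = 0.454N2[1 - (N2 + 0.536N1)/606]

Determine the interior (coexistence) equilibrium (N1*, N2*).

N1* ≈ 759, N2* ≈ 199

Setting both brackets to zero gives the nullclines N1 + 0.506N2 = 860 and 0.536N1 + N2 = 606.
Substituting N2 = 606 - 0.536N1 into the first: N1(1 - 0.506·0.536) = 860 - 0.506·606.
So N1* = 553/0.729 = 759, and then N2* = 606 - 0.536·759 = 199.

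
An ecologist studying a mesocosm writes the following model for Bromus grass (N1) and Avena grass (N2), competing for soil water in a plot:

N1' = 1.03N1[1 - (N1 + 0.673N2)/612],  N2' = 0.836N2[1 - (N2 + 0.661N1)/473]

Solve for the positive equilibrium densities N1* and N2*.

Setting both brackets to zero gives the nullclines N1 + 0.673N2 = 612 and 0.661N1 + N2 = 473.
Substituting N2 = 473 - 0.661N1 into the first: N1(1 - 0.673·0.661) = 612 - 0.673·473.
So N1* = 294/0.555 = 529, and then N2* = 473 - 0.661·529 = 123.

N1* ≈ 529, N2* ≈ 123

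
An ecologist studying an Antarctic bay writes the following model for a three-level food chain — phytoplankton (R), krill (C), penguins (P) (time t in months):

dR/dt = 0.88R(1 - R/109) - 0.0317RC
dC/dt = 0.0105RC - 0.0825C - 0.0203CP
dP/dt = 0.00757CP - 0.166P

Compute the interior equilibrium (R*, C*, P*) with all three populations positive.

R* ≈ 22.9, C* ≈ 21.9, P* ≈ 7.78

From dP/dt = 0: 0.00757C* = 0.166, so C* = 21.9.
From dR/dt = 0: 0.88(1 - R*/109) = 0.0317·21.9, giving R* = 109·(1 - 0.79) = 22.9.
From dC/dt = 0: 0.0105·22.9 - 0.0825 = 0.0203P*, so P* = 0.158/0.0203 = 7.78.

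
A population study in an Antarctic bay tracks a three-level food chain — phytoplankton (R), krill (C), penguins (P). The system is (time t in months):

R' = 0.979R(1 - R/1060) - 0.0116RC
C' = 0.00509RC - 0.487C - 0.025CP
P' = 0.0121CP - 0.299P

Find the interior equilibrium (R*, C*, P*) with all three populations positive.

R* ≈ 750, C* ≈ 24.7, P* ≈ 133

From dP/dt = 0: 0.0121C* = 0.299, so C* = 24.7.
From dR/dt = 0: 0.979(1 - R*/1060) = 0.0116·24.7, giving R* = 1060·(1 - 0.293) = 750.
From dC/dt = 0: 0.00509·750 - 0.487 = 0.025P*, so P* = 3.33/0.025 = 133.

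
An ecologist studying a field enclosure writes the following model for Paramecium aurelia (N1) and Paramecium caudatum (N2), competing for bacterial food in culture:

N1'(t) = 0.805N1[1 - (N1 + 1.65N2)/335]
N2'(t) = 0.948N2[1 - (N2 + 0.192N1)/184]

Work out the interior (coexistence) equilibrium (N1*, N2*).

N1* ≈ 46, N2* ≈ 175

Setting both brackets to zero gives the nullclines N1 + 1.65N2 = 335 and 0.192N1 + N2 = 184.
Substituting N2 = 184 - 0.192N1 into the first: N1(1 - 1.65·0.192) = 335 - 1.65·184.
So N1* = 31.4/0.683 = 46, and then N2* = 184 - 0.192·46 = 175.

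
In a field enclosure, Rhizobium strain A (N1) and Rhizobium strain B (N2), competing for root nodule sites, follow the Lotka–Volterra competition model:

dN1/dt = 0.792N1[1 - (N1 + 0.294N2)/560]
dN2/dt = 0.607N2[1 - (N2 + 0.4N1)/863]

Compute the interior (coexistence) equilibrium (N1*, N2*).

Setting both brackets to zero gives the nullclines N1 + 0.294N2 = 560 and 0.4N1 + N2 = 863.
Substituting N2 = 863 - 0.4N1 into the first: N1(1 - 0.294·0.4) = 560 - 0.294·863.
So N1* = 306/0.882 = 347, and then N2* = 863 - 0.4·347 = 724.

N1* ≈ 347, N2* ≈ 724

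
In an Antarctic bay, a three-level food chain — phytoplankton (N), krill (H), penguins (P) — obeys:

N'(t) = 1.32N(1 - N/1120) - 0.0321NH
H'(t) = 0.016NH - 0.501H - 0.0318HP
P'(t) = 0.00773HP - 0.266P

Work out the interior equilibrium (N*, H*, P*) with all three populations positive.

N* ≈ 183, H* ≈ 34.4, P* ≈ 76.2

From dP/dt = 0: 0.00773H* = 0.266, so H* = 34.4.
From dN/dt = 0: 1.32(1 - N*/1120) = 0.0321·34.4, giving N* = 1120·(1 - 0.837) = 183.
From dH/dt = 0: 0.016·183 - 0.501 = 0.0318P*, so P* = 2.42/0.0318 = 76.2.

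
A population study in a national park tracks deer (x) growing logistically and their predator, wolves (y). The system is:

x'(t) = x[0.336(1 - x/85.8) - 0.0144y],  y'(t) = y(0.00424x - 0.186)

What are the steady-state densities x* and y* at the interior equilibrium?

x* ≈ 43.9, y* ≈ 11.4

From dy/dt = 0 with y > 0: 0.00424x* = 0.186, so x* = 43.9.
Substitute into dx/dt = 0: 0.336(1 - 43.9/85.8) = 0.0144y*.
The bracket is 0.489, giving y* = 0.164/0.0144 = 11.4.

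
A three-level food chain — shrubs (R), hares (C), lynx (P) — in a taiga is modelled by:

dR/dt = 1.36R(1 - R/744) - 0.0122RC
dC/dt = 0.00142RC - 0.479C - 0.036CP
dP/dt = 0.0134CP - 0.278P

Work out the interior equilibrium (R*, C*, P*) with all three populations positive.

R* ≈ 606, C* ≈ 20.7, P* ≈ 10.6

From dP/dt = 0: 0.0134C* = 0.278, so C* = 20.7.
From dR/dt = 0: 1.36(1 - R*/744) = 0.0122·20.7, giving R* = 744·(1 - 0.186) = 606.
From dC/dt = 0: 0.00142·606 - 0.479 = 0.036P*, so P* = 0.381/0.036 = 10.6.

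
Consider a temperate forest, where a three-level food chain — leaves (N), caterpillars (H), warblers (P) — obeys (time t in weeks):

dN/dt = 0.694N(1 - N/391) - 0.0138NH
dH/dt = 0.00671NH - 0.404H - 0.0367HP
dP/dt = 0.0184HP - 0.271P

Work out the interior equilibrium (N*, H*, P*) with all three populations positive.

N* ≈ 276, H* ≈ 14.7, P* ≈ 39.5

From dP/dt = 0: 0.0184H* = 0.271, so H* = 14.7.
From dN/dt = 0: 0.694(1 - N*/391) = 0.0138·14.7, giving N* = 391·(1 - 0.293) = 276.
From dH/dt = 0: 0.00671·276 - 0.404 = 0.0367P*, so P* = 1.45/0.0367 = 39.5.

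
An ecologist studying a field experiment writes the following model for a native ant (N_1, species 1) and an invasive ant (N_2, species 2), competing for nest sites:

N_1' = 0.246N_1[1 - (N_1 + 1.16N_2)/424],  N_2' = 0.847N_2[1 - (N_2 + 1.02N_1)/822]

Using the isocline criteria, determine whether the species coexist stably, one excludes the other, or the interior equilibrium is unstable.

Compare the nullcline intercepts: K1/α12 = 424/1.16 = 366 < K2 = 822; K2/α21 = 822/1.02 = 806 > K1 = 424.
Since the inequalities point opposite ways, species 2 can invade but species 1 cannot.

species 2 excludes species 1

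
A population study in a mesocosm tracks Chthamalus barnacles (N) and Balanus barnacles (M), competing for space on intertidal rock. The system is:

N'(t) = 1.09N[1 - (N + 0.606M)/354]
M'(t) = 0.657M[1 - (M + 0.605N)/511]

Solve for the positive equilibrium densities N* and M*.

Setting both brackets to zero gives the nullclines N + 0.606M = 354 and 0.605N + M = 511.
Substituting M = 511 - 0.605N into the first: N(1 - 0.606·0.605) = 354 - 0.606·511.
So N* = 44.3/0.633 = 70, and then M* = 511 - 0.605·70 = 469.

N* ≈ 70, M* ≈ 469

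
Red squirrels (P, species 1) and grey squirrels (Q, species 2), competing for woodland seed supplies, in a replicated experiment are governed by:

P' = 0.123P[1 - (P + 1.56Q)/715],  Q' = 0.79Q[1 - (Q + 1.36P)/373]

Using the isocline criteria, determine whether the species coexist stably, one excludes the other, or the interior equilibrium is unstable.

species 1 excludes species 2

Compare the nullcline intercepts: K1/α12 = 715/1.56 = 458 > K2 = 373; K2/α21 = 373/1.36 = 274 < K1 = 715.
Since the inequalities point opposite ways, species 1 can invade but species 2 cannot.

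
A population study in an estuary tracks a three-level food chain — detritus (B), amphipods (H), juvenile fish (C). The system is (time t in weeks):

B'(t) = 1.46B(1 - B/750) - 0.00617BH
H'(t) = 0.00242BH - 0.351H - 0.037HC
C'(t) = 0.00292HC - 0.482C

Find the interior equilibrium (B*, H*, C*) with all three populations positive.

From dC/dt = 0: 0.00292H* = 0.482, so H* = 165.
From dB/dt = 0: 1.46(1 - B*/750) = 0.00617·165, giving B* = 750·(1 - 0.698) = 227.
From dH/dt = 0: 0.00242·227 - 0.351 = 0.037C*, so C* = 0.198/0.037 = 5.35.

B* ≈ 227, H* ≈ 165, C* ≈ 5.35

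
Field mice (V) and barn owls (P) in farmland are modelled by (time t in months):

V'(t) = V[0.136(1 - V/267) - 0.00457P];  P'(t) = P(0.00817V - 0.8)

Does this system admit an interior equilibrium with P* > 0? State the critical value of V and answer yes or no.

The predator equation gives dP/dt > 0 only when V > 0.8/0.00817 = 97.9.
Without the predator, V → K = 267. Since 267 > 97.9, the predator can invade and persist.

Threshold V = 97.9; K > 97.9, so yes, the predator persists.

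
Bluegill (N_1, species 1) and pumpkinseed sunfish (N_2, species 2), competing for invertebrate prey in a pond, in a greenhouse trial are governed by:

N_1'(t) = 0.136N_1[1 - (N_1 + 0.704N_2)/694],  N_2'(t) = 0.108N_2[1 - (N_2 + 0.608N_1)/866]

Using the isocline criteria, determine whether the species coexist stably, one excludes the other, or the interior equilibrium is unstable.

Compare the nullcline intercepts: K1/α12 = 694/0.704 = 986 > K2 = 866; K2/α21 = 866/0.608 = 1420 > K1 = 694.
Since both inequalities hold, each species can invade when rare, so the interior equilibrium is stable.

stable coexistence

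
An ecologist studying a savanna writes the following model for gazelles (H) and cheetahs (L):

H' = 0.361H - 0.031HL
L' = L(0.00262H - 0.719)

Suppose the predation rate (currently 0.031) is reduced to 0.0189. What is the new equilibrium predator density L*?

L* ≈ 19.1

At the interior fixed point, setting dH/dt = 0 with H > 0 fixes L* = (prey growth rate)/(HL coefficient) — independent of the other coefficients.
With the change, L* = 0.361/0.0189 = 19.1; it rises from 11.6.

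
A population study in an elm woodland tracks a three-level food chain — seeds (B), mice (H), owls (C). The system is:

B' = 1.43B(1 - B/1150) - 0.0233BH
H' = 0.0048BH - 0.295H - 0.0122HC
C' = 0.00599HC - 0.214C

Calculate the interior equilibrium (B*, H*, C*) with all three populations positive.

From dC/dt = 0: 0.00599H* = 0.214, so H* = 35.7.
From dB/dt = 0: 1.43(1 - B*/1150) = 0.0233·35.7, giving B* = 1150·(1 - 0.582) = 481.
From dH/dt = 0: 0.0048·481 - 0.295 = 0.0122C*, so C* = 2.01/0.0122 = 165.

B* ≈ 481, H* ≈ 35.7, C* ≈ 165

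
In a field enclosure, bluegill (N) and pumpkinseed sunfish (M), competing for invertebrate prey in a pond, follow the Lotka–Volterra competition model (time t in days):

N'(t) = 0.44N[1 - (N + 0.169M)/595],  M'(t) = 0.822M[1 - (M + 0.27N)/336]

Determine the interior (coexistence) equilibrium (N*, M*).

N* ≈ 564, M* ≈ 184

Setting both brackets to zero gives the nullclines N + 0.169M = 595 and 0.27N + M = 336.
Substituting M = 336 - 0.27N into the first: N(1 - 0.169·0.27) = 595 - 0.169·336.
So N* = 538/0.954 = 564, and then M* = 336 - 0.27·564 = 184.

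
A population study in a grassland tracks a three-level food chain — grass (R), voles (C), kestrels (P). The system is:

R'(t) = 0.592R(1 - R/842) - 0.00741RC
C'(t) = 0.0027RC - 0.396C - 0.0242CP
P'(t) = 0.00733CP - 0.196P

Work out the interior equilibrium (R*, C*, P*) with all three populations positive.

From dP/dt = 0: 0.00733C* = 0.196, so C* = 26.7.
From dR/dt = 0: 0.592(1 - R*/842) = 0.00741·26.7, giving R* = 842·(1 - 0.335) = 560.
From dC/dt = 0: 0.0027·560 - 0.396 = 0.0242P*, so P* = 1.12/0.0242 = 46.1.

R* ≈ 560, C* ≈ 26.7, P* ≈ 46.1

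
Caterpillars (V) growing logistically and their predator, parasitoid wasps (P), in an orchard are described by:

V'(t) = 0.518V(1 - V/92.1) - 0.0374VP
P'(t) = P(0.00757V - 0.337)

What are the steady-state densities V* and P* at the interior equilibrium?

V* ≈ 44.5, P* ≈ 7.16

From dP/dt = 0 with P > 0: 0.00757V* = 0.337, so V* = 44.5.
Substitute into dV/dt = 0: 0.518(1 - 44.5/92.1) = 0.0374P*.
The bracket is 0.517, giving P* = 0.268/0.0374 = 7.16.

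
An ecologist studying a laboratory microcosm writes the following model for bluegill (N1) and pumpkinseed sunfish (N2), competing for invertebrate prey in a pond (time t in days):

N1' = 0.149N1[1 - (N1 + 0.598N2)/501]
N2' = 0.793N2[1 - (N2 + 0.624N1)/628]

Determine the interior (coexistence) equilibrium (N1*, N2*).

Setting both brackets to zero gives the nullclines N1 + 0.598N2 = 501 and 0.624N1 + N2 = 628.
Substituting N2 = 628 - 0.624N1 into the first: N1(1 - 0.598·0.624) = 501 - 0.598·628.
So N1* = 125/0.627 = 200, and then N2* = 628 - 0.624·200 = 503.

N1* ≈ 200, N2* ≈ 503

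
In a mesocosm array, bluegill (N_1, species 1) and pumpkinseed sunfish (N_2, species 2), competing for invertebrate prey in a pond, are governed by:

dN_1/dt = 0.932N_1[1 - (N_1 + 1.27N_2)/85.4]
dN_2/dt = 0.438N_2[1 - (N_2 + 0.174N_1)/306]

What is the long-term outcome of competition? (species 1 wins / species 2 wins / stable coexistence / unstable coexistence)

Compare the nullcline intercepts: K1/α12 = 85.4/1.27 = 67.2 < K2 = 306; K2/α21 = 306/0.174 = 1760 > K1 = 85.4.
Since the inequalities point opposite ways, species 2 can invade but species 1 cannot.

species 2 excludes species 1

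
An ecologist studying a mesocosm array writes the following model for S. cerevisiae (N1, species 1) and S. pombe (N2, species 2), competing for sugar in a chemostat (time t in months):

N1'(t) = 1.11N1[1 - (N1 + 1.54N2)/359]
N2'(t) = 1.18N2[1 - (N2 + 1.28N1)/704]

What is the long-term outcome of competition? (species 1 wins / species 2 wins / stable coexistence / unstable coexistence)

species 2 excludes species 1

Compare the nullcline intercepts: K1/α12 = 359/1.54 = 233 < K2 = 704; K2/α21 = 704/1.28 = 550 > K1 = 359.
Since the inequalities point opposite ways, species 2 can invade but species 1 cannot.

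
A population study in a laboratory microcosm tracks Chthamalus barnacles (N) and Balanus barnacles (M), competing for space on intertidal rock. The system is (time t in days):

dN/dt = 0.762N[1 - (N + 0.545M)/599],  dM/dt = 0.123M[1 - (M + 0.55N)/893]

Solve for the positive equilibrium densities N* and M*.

Setting both brackets to zero gives the nullclines N + 0.545M = 599 and 0.55N + M = 893.
Substituting M = 893 - 0.55N into the first: N(1 - 0.545·0.55) = 599 - 0.545·893.
So N* = 112/0.7 = 160, and then M* = 893 - 0.55·160 = 805.

N* ≈ 160, M* ≈ 805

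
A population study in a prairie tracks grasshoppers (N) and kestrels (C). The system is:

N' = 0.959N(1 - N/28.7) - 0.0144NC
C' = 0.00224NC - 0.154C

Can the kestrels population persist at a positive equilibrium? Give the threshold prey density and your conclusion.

The predator equation gives dC/dt > 0 only when N > 0.154/0.00224 = 68.8.
Without the predator, N → K = 28.7. Since 28.7 < 68.8, the predator cannot invade.

Threshold N = 68.8; K < 68.8, so no, the predator goes extinct.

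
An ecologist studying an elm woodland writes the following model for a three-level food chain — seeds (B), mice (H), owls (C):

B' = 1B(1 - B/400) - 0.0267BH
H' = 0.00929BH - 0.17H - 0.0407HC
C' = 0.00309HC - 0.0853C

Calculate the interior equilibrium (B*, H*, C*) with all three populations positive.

B* ≈ 105, H* ≈ 27.6, C* ≈ 19.8

From dC/dt = 0: 0.00309H* = 0.0853, so H* = 27.6.
From dB/dt = 0: 1(1 - B*/400) = 0.0267·27.6, giving B* = 400·(1 - 0.737) = 105.
From dH/dt = 0: 0.00929·105 - 0.17 = 0.0407C*, so C* = 0.807/0.0407 = 19.8.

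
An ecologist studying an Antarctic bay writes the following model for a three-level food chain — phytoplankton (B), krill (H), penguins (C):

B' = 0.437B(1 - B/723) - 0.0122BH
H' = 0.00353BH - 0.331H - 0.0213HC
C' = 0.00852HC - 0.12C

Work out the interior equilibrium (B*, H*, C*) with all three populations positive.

From dC/dt = 0: 0.00852H* = 0.12, so H* = 14.1.
From dB/dt = 0: 0.437(1 - B*/723) = 0.0122·14.1, giving B* = 723·(1 - 0.393) = 439.
From dH/dt = 0: 0.00353·439 - 0.331 = 0.0213C*, so C* = 1.22/0.0213 = 57.2.

B* ≈ 439, H* ≈ 14.1, C* ≈ 57.2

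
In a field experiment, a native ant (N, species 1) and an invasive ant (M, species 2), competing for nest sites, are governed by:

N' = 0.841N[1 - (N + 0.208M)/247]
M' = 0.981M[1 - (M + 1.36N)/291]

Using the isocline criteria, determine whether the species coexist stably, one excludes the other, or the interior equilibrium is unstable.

Compare the nullcline intercepts: K1/α12 = 247/0.208 = 1190 > K2 = 291; K2/α21 = 291/1.36 = 214 < K1 = 247.
Since the inequalities point opposite ways, species 1 can invade but species 2 cannot.

species 1 excludes species 2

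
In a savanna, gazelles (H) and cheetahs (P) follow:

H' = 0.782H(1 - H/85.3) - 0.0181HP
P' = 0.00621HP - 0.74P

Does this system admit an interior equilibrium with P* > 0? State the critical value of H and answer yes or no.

Threshold H = 119; K < 119, so no, the predator goes extinct.

The predator equation gives dP/dt > 0 only when H > 0.74/0.00621 = 119.
Without the predator, H → K = 85.3. Since 85.3 < 119, the predator cannot invade.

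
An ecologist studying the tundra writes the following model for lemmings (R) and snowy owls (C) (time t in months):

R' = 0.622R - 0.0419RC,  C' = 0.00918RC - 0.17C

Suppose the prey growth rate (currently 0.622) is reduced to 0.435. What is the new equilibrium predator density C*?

C* ≈ 10.4

At the interior fixed point, setting dR/dt = 0 with R > 0 fixes C* = (prey growth rate)/(RC coefficient) — independent of the other coefficients.
With the change, C* = 0.435/0.0419 = 10.4; it falls from 14.8.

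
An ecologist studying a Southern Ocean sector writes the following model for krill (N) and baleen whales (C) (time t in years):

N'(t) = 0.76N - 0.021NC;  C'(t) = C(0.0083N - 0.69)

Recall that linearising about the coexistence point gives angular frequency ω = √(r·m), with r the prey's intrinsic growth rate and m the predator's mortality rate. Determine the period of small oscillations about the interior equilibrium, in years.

Here r = 0.76 and m = 0.69, so r·m = 0.524.
ω = √0.524 = 0.724 per year, hence T = 2π/ω ≈ 8.68 years.

T ≈ 8.68 years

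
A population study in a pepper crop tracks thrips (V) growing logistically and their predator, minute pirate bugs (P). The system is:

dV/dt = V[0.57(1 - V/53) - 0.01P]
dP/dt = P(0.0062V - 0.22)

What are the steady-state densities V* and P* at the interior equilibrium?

From dP/dt = 0 with P > 0: 0.0062V* = 0.22, so V* = 35.5.
Substitute into dV/dt = 0: 0.57(1 - 35.5/53) = 0.01P*.
The bracket is 0.33, giving P* = 0.188/0.01 = 18.8.

V* ≈ 35.5, P* ≈ 18.8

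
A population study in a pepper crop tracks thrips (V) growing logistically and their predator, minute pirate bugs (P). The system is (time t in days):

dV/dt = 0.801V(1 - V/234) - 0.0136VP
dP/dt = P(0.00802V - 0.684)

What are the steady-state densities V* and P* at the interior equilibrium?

From dP/dt = 0 with P > 0: 0.00802V* = 0.684, so V* = 85.3.
Substitute into dV/dt = 0: 0.801(1 - 85.3/234) = 0.0136P*.
The bracket is 0.636, giving P* = 0.509/0.0136 = 37.4.

V* ≈ 85.3, P* ≈ 37.4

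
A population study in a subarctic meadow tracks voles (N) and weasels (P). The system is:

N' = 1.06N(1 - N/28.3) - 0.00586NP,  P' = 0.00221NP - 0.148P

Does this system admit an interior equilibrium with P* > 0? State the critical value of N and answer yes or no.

Threshold N = 67; K < 67, so no, the predator goes extinct.

The predator equation gives dP/dt > 0 only when N > 0.148/0.00221 = 67.
Without the predator, N → K = 28.3. Since 28.3 < 67, the predator cannot invade.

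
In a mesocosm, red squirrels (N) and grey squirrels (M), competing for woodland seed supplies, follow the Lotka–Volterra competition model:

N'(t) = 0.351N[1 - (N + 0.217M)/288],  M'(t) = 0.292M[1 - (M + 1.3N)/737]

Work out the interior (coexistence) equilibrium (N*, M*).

N* ≈ 178, M* ≈ 505

Setting both brackets to zero gives the nullclines N + 0.217M = 288 and 1.3N + M = 737.
Substituting M = 737 - 1.3N into the first: N(1 - 0.217·1.3) = 288 - 0.217·737.
So N* = 128/0.718 = 178, and then M* = 737 - 1.3·178 = 505.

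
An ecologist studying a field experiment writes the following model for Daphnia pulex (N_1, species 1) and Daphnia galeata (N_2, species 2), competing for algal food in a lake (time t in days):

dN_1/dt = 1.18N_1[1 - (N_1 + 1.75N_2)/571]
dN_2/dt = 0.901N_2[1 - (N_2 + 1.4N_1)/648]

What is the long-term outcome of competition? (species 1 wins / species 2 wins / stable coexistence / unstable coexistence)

unstable coexistence (outcome depends on initial conditions)

Compare the nullcline intercepts: K1/α12 = 571/1.75 = 326 < K2 = 648; K2/α21 = 648/1.4 = 463 < K1 = 571.
Since both are reversed, neither can invade when rare; the interior point is a saddle.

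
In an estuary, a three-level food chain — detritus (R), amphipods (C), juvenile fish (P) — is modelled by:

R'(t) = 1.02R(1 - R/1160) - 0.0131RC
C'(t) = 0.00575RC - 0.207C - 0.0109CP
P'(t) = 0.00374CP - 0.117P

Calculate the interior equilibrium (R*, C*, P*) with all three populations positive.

R* ≈ 694, C* ≈ 31.3, P* ≈ 347

From dP/dt = 0: 0.00374C* = 0.117, so C* = 31.3.
From dR/dt = 0: 1.02(1 - R*/1160) = 0.0131·31.3, giving R* = 1160·(1 - 0.402) = 694.
From dC/dt = 0: 0.00575·694 - 0.207 = 0.0109P*, so P* = 3.78/0.0109 = 347.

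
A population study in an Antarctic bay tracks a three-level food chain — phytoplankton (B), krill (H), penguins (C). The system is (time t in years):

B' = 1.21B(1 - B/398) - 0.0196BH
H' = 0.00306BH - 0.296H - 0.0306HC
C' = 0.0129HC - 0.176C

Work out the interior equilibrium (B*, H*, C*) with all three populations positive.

B* ≈ 310, H* ≈ 13.6, C* ≈ 21.3

From dC/dt = 0: 0.0129H* = 0.176, so H* = 13.6.
From dB/dt = 0: 1.21(1 - B*/398) = 0.0196·13.6, giving B* = 398·(1 - 0.221) = 310.
From dH/dt = 0: 0.00306·310 - 0.296 = 0.0306C*, so C* = 0.653/0.0306 = 21.3.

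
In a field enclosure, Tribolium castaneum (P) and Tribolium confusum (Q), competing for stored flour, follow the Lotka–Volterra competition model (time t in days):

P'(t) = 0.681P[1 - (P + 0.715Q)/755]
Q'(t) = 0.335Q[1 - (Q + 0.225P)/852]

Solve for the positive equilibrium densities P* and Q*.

P* ≈ 174, Q* ≈ 813

Setting both brackets to zero gives the nullclines P + 0.715Q = 755 and 0.225P + Q = 852.
Substituting Q = 852 - 0.225P into the first: P(1 - 0.715·0.225) = 755 - 0.715·852.
So P* = 146/0.839 = 174, and then Q* = 852 - 0.225·174 = 813.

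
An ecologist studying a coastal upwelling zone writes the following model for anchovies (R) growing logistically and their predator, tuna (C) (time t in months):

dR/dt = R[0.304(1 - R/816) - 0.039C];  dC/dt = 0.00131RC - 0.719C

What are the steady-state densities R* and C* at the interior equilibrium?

R* ≈ 549, C* ≈ 2.55

From dC/dt = 0 with C > 0: 0.00131R* = 0.719, so R* = 549.
Substitute into dR/dt = 0: 0.304(1 - 549/816) = 0.039C*.
The bracket is 0.327, giving C* = 0.0995/0.039 = 2.55.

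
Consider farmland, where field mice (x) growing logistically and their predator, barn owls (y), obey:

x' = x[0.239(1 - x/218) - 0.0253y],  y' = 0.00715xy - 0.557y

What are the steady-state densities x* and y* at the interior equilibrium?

From dy/dt = 0 with y > 0: 0.00715x* = 0.557, so x* = 77.9.
Substitute into dx/dt = 0: 0.239(1 - 77.9/218) = 0.0253y*.
The bracket is 0.643, giving y* = 0.154/0.0253 = 6.07.

x* ≈ 77.9, y* ≈ 6.07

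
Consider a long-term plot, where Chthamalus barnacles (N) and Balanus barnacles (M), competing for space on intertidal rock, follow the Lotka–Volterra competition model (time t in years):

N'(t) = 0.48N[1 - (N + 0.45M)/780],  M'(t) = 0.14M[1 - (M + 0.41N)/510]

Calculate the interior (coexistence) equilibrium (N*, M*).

N* ≈ 675, M* ≈ 233

Setting both brackets to zero gives the nullclines N + 0.45M = 780 and 0.41N + M = 510.
Substituting M = 510 - 0.41N into the first: N(1 - 0.45·0.41) = 780 - 0.45·510.
So N* = 550/0.816 = 675, and then M* = 510 - 0.41·675 = 233.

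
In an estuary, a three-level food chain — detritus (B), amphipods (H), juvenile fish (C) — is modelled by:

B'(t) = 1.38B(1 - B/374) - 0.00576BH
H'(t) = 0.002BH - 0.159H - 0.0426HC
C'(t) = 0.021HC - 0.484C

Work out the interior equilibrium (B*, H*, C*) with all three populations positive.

B* ≈ 338, H* ≈ 23, C* ≈ 12.1

From dC/dt = 0: 0.021H* = 0.484, so H* = 23.
From dB/dt = 0: 1.38(1 - B*/374) = 0.00576·23, giving B* = 374·(1 - 0.0962) = 338.
From dH/dt = 0: 0.002·338 - 0.159 = 0.0426C*, so C* = 0.517/0.0426 = 12.1.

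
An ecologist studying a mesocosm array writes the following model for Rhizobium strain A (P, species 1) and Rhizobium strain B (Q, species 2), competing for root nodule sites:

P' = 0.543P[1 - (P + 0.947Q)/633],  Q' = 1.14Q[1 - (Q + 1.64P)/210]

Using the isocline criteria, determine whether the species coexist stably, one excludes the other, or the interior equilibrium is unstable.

Compare the nullcline intercepts: K1/α12 = 633/0.947 = 668 > K2 = 210; K2/α21 = 210/1.64 = 128 < K1 = 633.
Since the inequalities point opposite ways, species 1 can invade but species 2 cannot.

species 1 excludes species 2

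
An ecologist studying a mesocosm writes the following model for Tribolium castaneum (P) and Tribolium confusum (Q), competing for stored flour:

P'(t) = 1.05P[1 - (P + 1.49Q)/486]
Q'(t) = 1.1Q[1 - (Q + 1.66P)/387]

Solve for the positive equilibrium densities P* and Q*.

P* ≈ 61.5, Q* ≈ 285

Setting both brackets to zero gives the nullclines P + 1.49Q = 486 and 1.66P + Q = 387.
Substituting Q = 387 - 1.66P into the first: P(1 - 1.49·1.66) = 486 - 1.49·387.
So P* = -90.6/-1.47 = 61.5, and then Q* = 387 - 1.66·61.5 = 285.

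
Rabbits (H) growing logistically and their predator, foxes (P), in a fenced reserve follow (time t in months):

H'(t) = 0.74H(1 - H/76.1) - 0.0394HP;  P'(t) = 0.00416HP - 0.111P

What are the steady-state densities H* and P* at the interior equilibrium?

From dP/dt = 0 with P > 0: 0.00416H* = 0.111, so H* = 26.7.
Substitute into dH/dt = 0: 0.74(1 - 26.7/76.1) = 0.0394P*.
The bracket is 0.649, giving P* = 0.481/0.0394 = 12.2.

H* ≈ 26.7, P* ≈ 12.2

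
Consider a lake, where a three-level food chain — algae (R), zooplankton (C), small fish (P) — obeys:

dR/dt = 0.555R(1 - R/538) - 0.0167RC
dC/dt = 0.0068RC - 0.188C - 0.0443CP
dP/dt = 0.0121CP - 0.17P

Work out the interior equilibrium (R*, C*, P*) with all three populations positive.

From dP/dt = 0: 0.0121C* = 0.17, so C* = 14.
From dR/dt = 0: 0.555(1 - R*/538) = 0.0167·14, giving R* = 538·(1 - 0.423) = 311.
From dC/dt = 0: 0.0068·311 - 0.188 = 0.0443P*, so P* = 1.92/0.0443 = 43.4.

R* ≈ 311, C* ≈ 14, P* ≈ 43.4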